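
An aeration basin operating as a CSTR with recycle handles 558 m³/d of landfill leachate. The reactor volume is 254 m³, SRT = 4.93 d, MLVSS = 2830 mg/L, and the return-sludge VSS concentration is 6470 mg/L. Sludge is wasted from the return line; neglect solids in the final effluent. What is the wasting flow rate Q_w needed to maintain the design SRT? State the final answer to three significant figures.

Q_w ≈ 22.5 m³/d

Q_w = (V·X)/(θ_c X_r) = 254.0 × 2830 / (4.93 × 6470) = 22.54 m³/d.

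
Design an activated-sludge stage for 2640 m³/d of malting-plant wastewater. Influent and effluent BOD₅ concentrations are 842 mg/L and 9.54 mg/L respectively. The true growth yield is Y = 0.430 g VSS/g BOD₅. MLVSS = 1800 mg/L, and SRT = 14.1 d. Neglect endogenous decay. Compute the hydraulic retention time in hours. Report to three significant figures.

τ ≈ 67.3 h

With k_d = 0 the design equation reduces to V = Y Q (S₀−S) θ_c / X = 0.430 × 2640 × (842 − 9.54) × 14.1 / 1800 = 7403 m³.
τ = V/Q = 7403/2640 = 2.804 d, or 67.30 h.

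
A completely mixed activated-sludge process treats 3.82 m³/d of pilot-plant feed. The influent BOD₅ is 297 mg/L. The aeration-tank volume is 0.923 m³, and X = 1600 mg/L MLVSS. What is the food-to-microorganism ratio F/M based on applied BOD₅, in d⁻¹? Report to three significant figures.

Food-to-microorganism ratio F/M = Q S₀ / (V X) = 3.82 × 297 / (0.9230 × 1600) = 0.7682 d⁻¹.

F/M ≈ 0.768 d⁻¹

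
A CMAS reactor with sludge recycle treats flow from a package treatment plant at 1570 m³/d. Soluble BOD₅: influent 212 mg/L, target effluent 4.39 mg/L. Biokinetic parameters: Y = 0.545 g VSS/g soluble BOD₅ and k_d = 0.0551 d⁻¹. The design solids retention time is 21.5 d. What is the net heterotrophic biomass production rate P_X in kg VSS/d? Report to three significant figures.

Correct the yield for decay: Y_obs = Y/(1 + k_d θ_c) = 0.545 / (1 + 0.0551 × 21.5) = 0.545 / 2.185 = 0.2495.
Mass of soluble BOD₅ removed per day: Q(S₀ − S) = 1570 × 207.6 g/m³ = 325.9 kg/d.
P_X = Y_obs · Q(S₀ − S) = 0.2495 × 325.9 = 81.31 kg VSS/d.

P_X ≈ 81.3 kg VSS/d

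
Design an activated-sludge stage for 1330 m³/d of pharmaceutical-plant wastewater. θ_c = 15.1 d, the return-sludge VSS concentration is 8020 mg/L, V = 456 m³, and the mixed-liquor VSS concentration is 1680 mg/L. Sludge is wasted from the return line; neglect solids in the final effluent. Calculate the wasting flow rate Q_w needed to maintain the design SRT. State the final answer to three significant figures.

Q_w ≈ 6.33 m³/d

Wasting from the return line (neglecting effluent solids): Q_w = V·X / (θ_c·X_r) = 456.0 × 1680 / (15.1 × 8020) = 6.326 m³/d.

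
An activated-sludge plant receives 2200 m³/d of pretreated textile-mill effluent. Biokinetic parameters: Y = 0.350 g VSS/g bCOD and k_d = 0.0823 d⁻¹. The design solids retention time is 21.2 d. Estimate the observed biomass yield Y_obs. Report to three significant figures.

Y_obs ≈ 0.128 g VSS/g bCOD

The observed yield is Y_obs = Y/(1 + k_d·θ_c) = 0.350 / (1 + 0.0823 × 21.2) = 0.350 / 2.745 = 0.1275 g VSS per g bCOD removed.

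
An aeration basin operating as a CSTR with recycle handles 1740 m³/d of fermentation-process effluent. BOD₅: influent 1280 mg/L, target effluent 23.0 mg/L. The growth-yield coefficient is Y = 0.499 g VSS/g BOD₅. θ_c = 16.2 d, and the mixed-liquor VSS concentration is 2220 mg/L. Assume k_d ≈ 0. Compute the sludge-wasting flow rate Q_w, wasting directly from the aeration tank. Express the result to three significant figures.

With k_d = 0 the design equation reduces to V = Y Q (S₀−S) θ_c / X = 0.499 × 1740 × (1280 − 23.0) × 16.2 / 2220 = 7964 m³.
With mixed-liquor wasting, θ_c = V/Q_w, so Q_w = V/θ_c = 7964/16.2 = 491.6 m³/d.

Q_w ≈ 492 m³/d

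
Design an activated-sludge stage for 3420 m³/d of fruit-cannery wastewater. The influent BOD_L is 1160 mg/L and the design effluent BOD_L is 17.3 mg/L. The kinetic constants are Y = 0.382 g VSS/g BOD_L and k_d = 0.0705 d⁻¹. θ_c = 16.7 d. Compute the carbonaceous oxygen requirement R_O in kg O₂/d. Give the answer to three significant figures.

Correct the yield for decay: Y_obs = Y/(1 + k_d θ_c) = 0.382 / (1 + 0.0705 × 16.7) = 0.382 / 2.177 = 0.1754.
Substrate removed = Q·(S₀ − S) = 3420 m³/d × (1160 − 17.3) g/m³ = 3.91×10^6 g/d = 3908 kg/d.
Net sludge production P_X = 0.1754 × 3908 = 685.6 kg VSS/d.
R_O = Q·ΔS − 1.42 P_X = 3908 − 973.6 = 2934 kg O₂/d.

R_O ≈ 2930 kg O₂/d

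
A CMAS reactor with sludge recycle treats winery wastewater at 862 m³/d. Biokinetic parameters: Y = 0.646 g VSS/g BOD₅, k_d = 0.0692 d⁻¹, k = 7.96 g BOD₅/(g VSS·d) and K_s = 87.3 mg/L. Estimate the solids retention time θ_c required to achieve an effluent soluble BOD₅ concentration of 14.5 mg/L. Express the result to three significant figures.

θ_c ≈ 1.51 d

At the target effluent, Y k S/(K_s+S) = 0.646×7.96×14.5/101.8 = 0.7324 d⁻¹.
Then 1/θ_c = μ − k_d = 0.7324 − 0.0692 = 0.6632 d⁻¹, giving θ_c = 1.508 d.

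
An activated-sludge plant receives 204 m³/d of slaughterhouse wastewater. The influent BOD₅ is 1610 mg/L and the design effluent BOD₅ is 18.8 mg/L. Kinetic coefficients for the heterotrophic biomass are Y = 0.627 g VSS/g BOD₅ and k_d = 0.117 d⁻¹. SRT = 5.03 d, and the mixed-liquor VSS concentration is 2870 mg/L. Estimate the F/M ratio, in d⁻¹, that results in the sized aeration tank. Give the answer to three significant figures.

F/M ≈ 0.510 d⁻¹

Rearranging the biomass balance for a CMAS with decay, V = Y·Q·ΔS·θ_c / [X·(1+k_d θ_c)] = 0.627 × 204 × (1610 − 18.8) × 5.03 / [2870 × (1 + 0.117 × 5.03)] = 1.02×10^6 / 4559 = 224.6 m³.
F/M = applied load / biomass = Q·S₀/(V·X) = 204 × 1610 / (224.6 × 2870) = 0.5096 d⁻¹.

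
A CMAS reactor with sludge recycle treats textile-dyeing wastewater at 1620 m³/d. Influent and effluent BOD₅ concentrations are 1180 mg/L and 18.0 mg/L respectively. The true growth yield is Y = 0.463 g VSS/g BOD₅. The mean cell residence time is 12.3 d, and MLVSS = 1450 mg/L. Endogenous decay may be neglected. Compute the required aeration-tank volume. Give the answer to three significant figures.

V ≈ 7390 m³

With k_d = 0 the design equation reduces to V = Y Q (S₀−S) θ_c / X = 0.463 × 1620 × (1180 − 18.0) × 12.3 / 1450 = 7393 m³.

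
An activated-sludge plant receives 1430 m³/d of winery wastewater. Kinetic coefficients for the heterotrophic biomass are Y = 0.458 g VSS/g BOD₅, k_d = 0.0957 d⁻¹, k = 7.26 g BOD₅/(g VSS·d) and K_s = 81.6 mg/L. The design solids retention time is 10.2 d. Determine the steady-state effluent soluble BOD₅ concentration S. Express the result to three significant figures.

Effluent substrate depends only on kinetics and SRT: S = K_s(1 + k_d θ_c) / [θ_c(Yk − k_d) − 1] = 81.6 × (1 + 0.0957 × 10.2) / [10.2 × (0.458 × 7.26 − 0.0957) − 1] = 161.3 / 31.94 = 5.049 mg/L.

S ≈ 5.05 mg/L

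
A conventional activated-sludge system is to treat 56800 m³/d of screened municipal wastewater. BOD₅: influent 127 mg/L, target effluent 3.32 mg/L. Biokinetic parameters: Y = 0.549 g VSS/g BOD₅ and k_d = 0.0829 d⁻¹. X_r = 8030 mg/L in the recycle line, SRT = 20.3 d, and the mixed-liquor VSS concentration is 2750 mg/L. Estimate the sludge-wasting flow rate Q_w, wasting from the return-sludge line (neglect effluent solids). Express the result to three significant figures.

Q_w ≈ 179 m³/d

From the SRT design equation V = Y Q (S₀−S) θ_c / [X (1 + k_d θ_c)] = 0.549 × 56800 × (127 − 3.32) × 20.3 / [2750 × (1 + 0.0829 × 20.3)] = 7.83×10^7 / 7378 = 10612 m³.
θ_c = V·X/(Q_w·X_r) when wasting from the recycle, so Q_w = V·X/(θ_c·X_r) = 10612 × 2750 / (20.3 × 8030) = 179.0 m³/d.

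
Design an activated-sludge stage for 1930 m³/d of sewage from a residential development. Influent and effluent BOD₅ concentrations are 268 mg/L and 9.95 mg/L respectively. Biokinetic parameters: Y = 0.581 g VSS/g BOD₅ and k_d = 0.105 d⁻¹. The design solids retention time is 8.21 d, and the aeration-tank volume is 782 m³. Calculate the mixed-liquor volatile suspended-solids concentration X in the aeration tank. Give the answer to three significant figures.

X ≈ 1630 mg/L

Solving the biomass balance for X: X = Y Q (S₀−S) θ_c / [V (1+k_d θ_c)] = 0.581 × 1930 × (268 − 9.95) × 8.21 / [782 × (1 + 0.105 × 8.21)] = 1631 mg/L.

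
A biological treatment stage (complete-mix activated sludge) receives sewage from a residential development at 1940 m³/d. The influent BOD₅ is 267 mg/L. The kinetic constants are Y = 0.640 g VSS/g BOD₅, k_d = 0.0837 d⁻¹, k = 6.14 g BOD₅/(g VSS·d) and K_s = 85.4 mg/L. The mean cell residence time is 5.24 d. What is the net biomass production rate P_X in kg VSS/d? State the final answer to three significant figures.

Effluent substrate depends only on kinetics and SRT: S = K_s(1 + k_d θ_c) / [θ_c(Yk − k_d) − 1] = 85.4 × (1 + 0.0837 × 5.24) / [5.24 × (0.640 × 6.14 − 0.0837) − 1] = 122.9 / 19.15 = 6.415 mg/L.
Y_obs = Y / (1 + k_d θ_c) = 0.640 / (1 + 0.0837 × 5.24) = 0.640 / 1.439 = 0.4449.
Mass of BOD₅ removed per day: Q(S₀ − S) = 1940 × 260.6 g/m³ = 505.5 kg/d.
So the net sludge growth is P_X = 0.4449 × 505.5 = 224.9 kg VSS/d.

P_X ≈ 225 kg VSS/d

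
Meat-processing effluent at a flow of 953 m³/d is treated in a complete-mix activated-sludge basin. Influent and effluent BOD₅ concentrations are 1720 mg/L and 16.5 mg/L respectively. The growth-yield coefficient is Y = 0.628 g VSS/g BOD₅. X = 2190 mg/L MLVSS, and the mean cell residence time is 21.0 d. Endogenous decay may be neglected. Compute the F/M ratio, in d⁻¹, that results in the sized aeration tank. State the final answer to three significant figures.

F/M ≈ 0.0766 d⁻¹

With k_d = 0 the design equation reduces to V = Y Q (S₀−S) θ_c / X = 0.628 × 953 × (1720 − 16.5) × 21.0 / 2190 = 9776 m³.
F/M = Q·S₀ / (V·X) = 953 × 1720 / (9776 × 2190) = 0.07656 g BOD₅·(g VSS·d)⁻¹.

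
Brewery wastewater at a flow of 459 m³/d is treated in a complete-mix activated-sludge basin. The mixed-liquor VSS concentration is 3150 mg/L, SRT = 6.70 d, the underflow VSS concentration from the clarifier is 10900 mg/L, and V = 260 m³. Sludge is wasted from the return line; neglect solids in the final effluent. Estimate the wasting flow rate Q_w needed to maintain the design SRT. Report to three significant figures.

Q_w ≈ 11.2 m³/d

θ_c = V·X/(Q_w·X_r) when wasting from the recycle, so Q_w = V·X/(θ_c·X_r) = 260.0 × 3150 / (6.70 × 10900) = 11.21 m³/d.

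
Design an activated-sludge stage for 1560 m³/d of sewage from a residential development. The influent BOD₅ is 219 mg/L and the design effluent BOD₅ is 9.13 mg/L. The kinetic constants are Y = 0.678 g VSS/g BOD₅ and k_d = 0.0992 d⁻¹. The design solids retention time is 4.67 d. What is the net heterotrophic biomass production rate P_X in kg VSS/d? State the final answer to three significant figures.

P_X ≈ 152 kg VSS/d

Observed yield with endogenous decay: Y_obs = Y / (1 + k_d·θ_c) = 0.678 / (1 + 0.0992 × 4.67) = 0.678 / 1.463 = 0.4633 g VSS/g BOD₅.
Mass of BOD₅ removed per day: Q(S₀ − S) = 1560 × 209.9 g/m³ = 327.4 kg/d.
Net biomass production P_X = Y_obs × Q·(S₀ − S) = 0.4633 × 327.4 = 151.7 kg VSS/d.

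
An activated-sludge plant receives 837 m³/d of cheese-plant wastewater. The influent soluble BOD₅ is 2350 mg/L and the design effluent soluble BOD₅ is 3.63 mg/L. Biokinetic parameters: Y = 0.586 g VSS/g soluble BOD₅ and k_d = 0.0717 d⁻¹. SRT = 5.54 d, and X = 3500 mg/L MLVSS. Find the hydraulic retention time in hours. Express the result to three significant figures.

τ ≈ 37.4 h

Steady-state biomass mass balance: V·X·(1 + k_d·θ_c) = Y·Q·(S₀ − S)·θ_c, so V = 0.586 × 837 × (2350 − 3.63) × 5.54 / [3500 × (1 + 0.0717 × 5.54)] = 6.38×10^6 / 4890 = 1304 m³.
Hydraulic retention time τ = V/Q = 1304 / 837 = 1.558 d = 37.38 h.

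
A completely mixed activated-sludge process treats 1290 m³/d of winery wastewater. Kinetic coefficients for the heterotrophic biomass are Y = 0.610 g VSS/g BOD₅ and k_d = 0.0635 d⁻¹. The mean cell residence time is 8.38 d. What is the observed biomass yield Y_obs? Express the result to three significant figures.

Y_obs = Y / (1 + k_d θ_c) = 0.610 / (1 + 0.0635 × 8.38) = 0.610 / 1.532 = 0.3981.

Y_obs ≈ 0.398 g VSS/g BOD₅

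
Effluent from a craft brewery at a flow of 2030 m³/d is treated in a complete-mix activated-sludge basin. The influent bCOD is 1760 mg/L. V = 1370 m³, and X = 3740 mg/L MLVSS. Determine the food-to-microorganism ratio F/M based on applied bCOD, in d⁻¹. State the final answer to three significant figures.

F/M = applied load / biomass = Q·S₀/(V·X) = 2030 × 1760 / (1370 × 3740) = 0.6973 d⁻¹.

F/M ≈ 0.697 d⁻¹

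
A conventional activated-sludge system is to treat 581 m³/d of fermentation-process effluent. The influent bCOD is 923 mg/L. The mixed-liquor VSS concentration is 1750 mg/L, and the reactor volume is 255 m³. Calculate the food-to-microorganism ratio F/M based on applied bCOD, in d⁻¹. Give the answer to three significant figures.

Food-to-microorganism ratio F/M = Q S₀ / (V X) = 581 × 923 / (255.0 × 1750) = 1.202 d⁻¹.

F/M ≈ 1.20 d⁻¹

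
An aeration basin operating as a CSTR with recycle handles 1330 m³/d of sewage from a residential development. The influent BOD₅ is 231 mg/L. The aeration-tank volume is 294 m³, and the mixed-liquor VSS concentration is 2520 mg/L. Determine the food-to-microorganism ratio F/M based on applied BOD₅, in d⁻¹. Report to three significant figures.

F/M = applied load / biomass = Q·S₀/(V·X) = 1330 × 231 / (294.0 × 2520) = 0.4147 d⁻¹.

F/M ≈ 0.415 d⁻¹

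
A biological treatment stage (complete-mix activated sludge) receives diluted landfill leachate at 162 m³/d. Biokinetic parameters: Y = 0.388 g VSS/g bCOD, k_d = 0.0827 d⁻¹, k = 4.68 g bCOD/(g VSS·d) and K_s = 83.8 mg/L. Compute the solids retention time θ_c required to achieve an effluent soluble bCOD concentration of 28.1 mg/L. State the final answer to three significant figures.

From 1/θ_c = Y·k·S/(K_s + S) − k_d: Y·k·S/(K_s+S) = 0.388 × 4.68 × 28.1 / (83.8 + 28.1) = 0.4560 d⁻¹.
Then 1/θ_c = μ − k_d = 0.4560 − 0.0827 = 0.3733 d⁻¹, giving θ_c = 2.679 d.

θ_c ≈ 2.68 d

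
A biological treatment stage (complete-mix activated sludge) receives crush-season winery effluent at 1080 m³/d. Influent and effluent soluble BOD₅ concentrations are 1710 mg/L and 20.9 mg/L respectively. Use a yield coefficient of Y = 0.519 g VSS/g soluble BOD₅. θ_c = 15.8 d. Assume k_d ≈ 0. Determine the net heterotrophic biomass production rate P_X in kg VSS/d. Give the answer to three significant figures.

With endogenous decay neglected, the observed yield equals the true yield: Y_obs = Y = 0.519 g VSS/g soluble BOD₅.
Substrate removed = Q·(S₀ − S) = 1080 m³/d × (1710 − 20.9) g/m³ = 1.82×10^6 g/d = 1824 kg/d.
Net biomass production P_X = Y_obs × Q·(S₀ − S) = 0.5190 × 1824 = 946.8 kg VSS/d.

P_X ≈ 947 kg VSS/d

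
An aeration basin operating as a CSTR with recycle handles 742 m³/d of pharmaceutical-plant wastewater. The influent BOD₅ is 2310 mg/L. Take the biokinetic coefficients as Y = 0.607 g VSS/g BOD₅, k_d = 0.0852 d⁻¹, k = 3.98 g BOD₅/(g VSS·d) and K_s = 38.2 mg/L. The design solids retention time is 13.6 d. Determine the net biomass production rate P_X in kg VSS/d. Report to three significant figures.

P_X ≈ 481 kg VSS/d

For a completely mixed reactor with recycle the Lawrence–McCarty relation gives S = K_s·(1 + k_d·θ_c) / [θ_c·(Y·k − k_d) − 1] = 38.2 × (1 + 0.0852 × 13.6) / [13.6 × (0.607 × 3.98 − 0.0852) − 1] = 82.46 / 30.70 = 2.686 mg/L.
The observed yield is Y_obs = Y/(1 + k_d·θ_c) = 0.607 / (1 + 0.0852 × 13.6) = 0.607 / 2.159 = 0.2812 g VSS per g BOD₅ removed.
Q·(S₀ − S) = 742 × (2310 − 2.69) × 10⁻³ = 1712 kg/d removed.
So the net sludge growth is P_X = 0.2812 × 1712 = 481.4 kg VSS/d.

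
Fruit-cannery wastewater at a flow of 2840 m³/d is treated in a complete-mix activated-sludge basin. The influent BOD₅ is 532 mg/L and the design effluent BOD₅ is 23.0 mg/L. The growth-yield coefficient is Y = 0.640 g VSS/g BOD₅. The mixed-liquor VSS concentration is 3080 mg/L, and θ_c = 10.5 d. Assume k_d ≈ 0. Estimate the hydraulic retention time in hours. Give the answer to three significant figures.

τ ≈ 26.7 h

With k_d = 0 the design equation reduces to V = Y Q (S₀−S) θ_c / X = 0.640 × 2840 × (532 − 23.0) × 10.5 / 3080 = 3154 m³.
HRT = V/Q = 3154 m³ / 2840 m³·d⁻¹ = 1.111 d × 24 = 26.65 h.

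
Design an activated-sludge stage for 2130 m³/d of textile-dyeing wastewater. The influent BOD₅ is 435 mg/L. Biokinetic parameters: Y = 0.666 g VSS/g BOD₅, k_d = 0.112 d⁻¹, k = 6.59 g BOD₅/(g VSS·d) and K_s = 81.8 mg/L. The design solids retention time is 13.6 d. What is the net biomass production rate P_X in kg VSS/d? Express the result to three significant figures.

P_X ≈ 243 kg VSS/d

For a completely mixed reactor with recycle the Lawrence–McCarty relation gives S = K_s·(1 + k_d·θ_c) / [θ_c·(Y·k − k_d) − 1] = 81.8 × (1 + 0.112 × 13.6) / [13.6 × (0.666 × 6.59 − 0.112) − 1] = 206.4 / 57.17 = 3.610 mg/L.
Observed yield with endogenous decay: Y_obs = Y / (1 + k_d·θ_c) = 0.666 / (1 + 0.112 × 13.6) = 0.666 / 2.523 = 0.2640 g VSS/g BOD₅.
Mass of BOD₅ removed per day: Q(S₀ − S) = 2130 × 431.4 g/m³ = 918.9 kg/d.
Biomass produced: P_X = Y_obs·Q·ΔS = 0.2640 × 918.9 ≈ 242.5 kg VSS/d.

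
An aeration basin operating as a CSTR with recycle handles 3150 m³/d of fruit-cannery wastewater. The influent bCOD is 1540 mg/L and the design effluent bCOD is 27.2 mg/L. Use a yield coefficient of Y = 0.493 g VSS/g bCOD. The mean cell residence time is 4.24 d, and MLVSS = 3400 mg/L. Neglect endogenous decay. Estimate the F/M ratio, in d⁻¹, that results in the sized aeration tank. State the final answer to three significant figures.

V·X = Y·Q·ΔS·θ_c gives V = 0.493 × 3150 × (1540 − 27.2) × 4.24 / 3400 = 2930 m³.
Food-to-microorganism ratio F/M = Q S₀ / (V X) = 3150 × 1540 / (2930 × 3400) = 0.4870 d⁻¹.

F/M ≈ 0.487 d⁻¹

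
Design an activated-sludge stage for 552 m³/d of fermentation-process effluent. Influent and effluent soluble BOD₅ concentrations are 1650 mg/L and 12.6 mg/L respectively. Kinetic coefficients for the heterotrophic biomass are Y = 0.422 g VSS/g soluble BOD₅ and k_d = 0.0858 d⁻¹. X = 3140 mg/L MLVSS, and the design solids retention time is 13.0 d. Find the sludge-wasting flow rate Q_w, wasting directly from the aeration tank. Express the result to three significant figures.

Q_w ≈ 57.4 m³/d

Rearranging the biomass balance for a CMAS with decay, V = Y·Q·ΔS·θ_c / [X·(1+k_d θ_c)] = 0.422 × 552 × (1650 − 12.6) × 13.0 / [3140 × (1 + 0.0858 × 13.0)] = 4.96×10^6 / 6642 = 746.5 m³.
Wasting from the aeration tank: Q_w = V / θ_c = 746.5 / 13.0 = 57.42 m³/d.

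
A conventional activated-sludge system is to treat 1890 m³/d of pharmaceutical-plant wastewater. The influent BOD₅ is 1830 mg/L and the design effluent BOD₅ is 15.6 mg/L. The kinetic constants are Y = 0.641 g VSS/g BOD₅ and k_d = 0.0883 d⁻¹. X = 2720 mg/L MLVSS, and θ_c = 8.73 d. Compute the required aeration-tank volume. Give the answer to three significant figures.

Steady-state biomass mass balance: V·X·(1 + k_d·θ_c) = Y·Q·(S₀ − S)·θ_c, so V = 0.641 × 1890 × (1830 − 15.6) × 8.73 / [2720 × (1 + 0.0883 × 8.73)] = 1.92×10^7 / 4817 = 3984 m³.

V ≈ 3980 m³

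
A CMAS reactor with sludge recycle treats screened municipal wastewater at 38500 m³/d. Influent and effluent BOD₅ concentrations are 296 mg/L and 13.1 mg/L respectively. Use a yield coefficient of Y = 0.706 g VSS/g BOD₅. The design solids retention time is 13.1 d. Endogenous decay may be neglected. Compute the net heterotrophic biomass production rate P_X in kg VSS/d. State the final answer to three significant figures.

Since k_d ≈ 0, Y_obs = Y = 0.706 g VSS/g BOD₅.
Mass of BOD₅ removed per day: Q(S₀ − S) = 38500 × 282.9 g/m³ = 10892 kg/d.
Biomass produced: P_X = Y_obs·Q·ΔS = 0.7060 × 10892 ≈ 7690 kg VSS/d.

P_X ≈ 7690 kg VSS/d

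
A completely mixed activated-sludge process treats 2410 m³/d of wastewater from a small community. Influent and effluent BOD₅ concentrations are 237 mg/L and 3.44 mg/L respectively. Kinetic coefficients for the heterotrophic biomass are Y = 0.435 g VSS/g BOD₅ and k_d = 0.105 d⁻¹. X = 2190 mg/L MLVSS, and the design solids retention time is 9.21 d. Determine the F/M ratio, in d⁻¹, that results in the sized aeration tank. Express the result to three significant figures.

F/M ≈ 0.498 d⁻¹

Steady-state biomass mass balance: V·X·(1 + k_d·θ_c) = Y·Q·(S₀ − S)·θ_c, so V = 0.435 × 2410 × (237 − 3.44) × 9.21 / [2190 × (1 + 0.105 × 9.21)] = 2.26×10^6 / 4308 = 523.5 m³.
F/M = Q·S₀ / (V·X) = 2410 × 237 / (523.5 × 2190) = 0.4982 g BOD₅·(g VSS·d)⁻¹.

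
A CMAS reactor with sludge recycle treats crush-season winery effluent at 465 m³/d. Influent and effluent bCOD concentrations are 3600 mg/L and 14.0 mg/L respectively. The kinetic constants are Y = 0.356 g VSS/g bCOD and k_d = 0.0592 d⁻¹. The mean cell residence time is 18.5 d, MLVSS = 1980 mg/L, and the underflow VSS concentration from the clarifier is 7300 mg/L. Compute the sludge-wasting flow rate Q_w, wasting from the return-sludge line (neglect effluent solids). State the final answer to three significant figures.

From the SRT design equation V = Y Q (S₀−S) θ_c / [X (1 + k_d θ_c)] = 0.356 × 465 × (3600 − 14.0) × 18.5 / [1980 × (1 + 0.0592 × 18.5)] = 1.1×10^7 / 4148 = 2647 m³.
Wasting from the return line (neglecting effluent solids): Q_w = V·X / (θ_c·X_r) = 2647 × 1980 / (18.5 × 7300) = 38.81 m³/d.

Q_w ≈ 38.8 m³/d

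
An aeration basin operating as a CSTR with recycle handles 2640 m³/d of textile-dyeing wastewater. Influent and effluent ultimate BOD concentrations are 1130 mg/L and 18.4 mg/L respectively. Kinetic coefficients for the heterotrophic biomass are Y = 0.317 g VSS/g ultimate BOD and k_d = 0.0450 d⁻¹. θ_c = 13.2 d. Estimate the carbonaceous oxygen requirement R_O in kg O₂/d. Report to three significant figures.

The observed yield is Y_obs = Y/(1 + k_d·θ_c) = 0.317 / (1 + 0.0450 × 13.2) = 0.317 / 1.594 = 0.1989 g VSS per g ultimate BOD removed.
Mass of ultimate BOD removed per day: Q(S₀ − S) = 2640 × 1112 g/m³ = 2935 kg/d.
Biomass synthesised: P_X = Y_obs × 2935 = 583.6 kg VSS/d.
R_O = Q·(S₀ − S) − 1.42·P_X = 2935 − 1.42 × 583.6 = 2106 kg O₂/d.

R_O ≈ 2110 kg O₂/d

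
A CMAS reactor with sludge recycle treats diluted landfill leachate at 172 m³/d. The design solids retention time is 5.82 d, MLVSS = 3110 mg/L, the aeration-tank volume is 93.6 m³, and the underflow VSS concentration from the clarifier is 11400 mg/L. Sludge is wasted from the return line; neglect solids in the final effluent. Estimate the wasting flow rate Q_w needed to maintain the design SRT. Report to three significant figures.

Q_w ≈ 4.39 m³/d

θ_c = V·X/(Q_w·X_r) when wasting from the recycle, so Q_w = V·X/(θ_c·X_r) = 93.60 × 3110 / (5.82 × 11400) = 4.387 m³/d.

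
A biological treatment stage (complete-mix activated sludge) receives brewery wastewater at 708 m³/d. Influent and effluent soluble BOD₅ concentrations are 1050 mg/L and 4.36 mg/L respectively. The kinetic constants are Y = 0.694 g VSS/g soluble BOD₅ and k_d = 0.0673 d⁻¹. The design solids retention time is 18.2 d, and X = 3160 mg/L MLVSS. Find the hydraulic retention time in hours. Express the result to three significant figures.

From the SRT design equation V = Y Q (S₀−S) θ_c / [X (1 + k_d θ_c)] = 0.694 × 708 × (1050 − 4.36) × 18.2 / [3160 × (1 + 0.0673 × 18.2)] = 9.35×10^6 / 7031 = 1330 m³.
Hydraulic retention time τ = V/Q = 1330 / 708 = 1.879 d = 45.09 h.

τ ≈ 45.1 h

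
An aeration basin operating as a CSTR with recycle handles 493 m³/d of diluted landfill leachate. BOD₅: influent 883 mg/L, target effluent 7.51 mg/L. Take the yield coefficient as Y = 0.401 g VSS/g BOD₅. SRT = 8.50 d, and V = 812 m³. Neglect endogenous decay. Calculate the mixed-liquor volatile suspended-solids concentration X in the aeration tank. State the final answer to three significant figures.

X ≈ 1810 mg/L

Without decay, X = Y Q (S₀−S) θ_c / V = 0.401 × 493 × (883 − 7.51) × 8.50 / 812 = 1812 mg/L.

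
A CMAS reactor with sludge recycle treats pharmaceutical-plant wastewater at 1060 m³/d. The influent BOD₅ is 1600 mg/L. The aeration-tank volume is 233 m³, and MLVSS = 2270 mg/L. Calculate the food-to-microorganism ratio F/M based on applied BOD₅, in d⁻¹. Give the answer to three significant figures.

F/M ≈ 3.21 d⁻¹

F/M = applied load / biomass = Q·S₀/(V·X) = 1060 × 1600 / (233.0 × 2270) = 3.207 d⁻¹.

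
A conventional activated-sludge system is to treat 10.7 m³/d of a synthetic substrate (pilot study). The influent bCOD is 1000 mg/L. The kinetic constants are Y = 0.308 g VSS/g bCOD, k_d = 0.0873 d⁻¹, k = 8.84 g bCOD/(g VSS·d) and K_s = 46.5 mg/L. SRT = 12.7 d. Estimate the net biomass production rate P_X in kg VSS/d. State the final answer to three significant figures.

For a completely mixed reactor with recycle the Lawrence–McCarty relation gives S = K_s·(1 + k_d·θ_c) / [θ_c·(Y·k − k_d) − 1] = 46.5 × (1 + 0.0873 × 12.7) / [12.7 × (0.308 × 8.84 − 0.0873) − 1] = 98.06 / 32.47 = 3.020 mg/L.
Correct the yield for decay: Y_obs = Y/(1 + k_d θ_c) = 0.308 / (1 + 0.0873 × 12.7) = 0.308 / 2.109 = 0.1461.
Substrate removed = Q·(S₀ − S) = 10.7 m³/d × (1000 − 3.02) g/m³ = 1.07×10^4 g/d = 10.67 kg/d.
Net biomass production P_X = Y_obs × Q·(S₀ − S) = 0.1461 × 10.67 = 1.558 kg VSS/d.

P_X ≈ 1.56 kg VSS/d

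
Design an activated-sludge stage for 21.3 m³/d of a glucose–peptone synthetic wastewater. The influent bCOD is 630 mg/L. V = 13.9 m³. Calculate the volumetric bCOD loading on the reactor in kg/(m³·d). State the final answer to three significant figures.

L_v ≈ 0.965 kg bCOD/(m³·d)

Applied bCOD load per unit volume = Q·S₀/V = (21.3 × 630/1000)/13.90 = 0.9654 kg bCOD·m⁻³·d⁻¹.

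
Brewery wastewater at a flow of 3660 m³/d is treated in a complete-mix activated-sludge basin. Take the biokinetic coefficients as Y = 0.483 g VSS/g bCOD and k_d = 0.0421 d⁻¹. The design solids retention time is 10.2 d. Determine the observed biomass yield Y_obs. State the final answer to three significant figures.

The observed yield is Y_obs = Y/(1 + k_d·θ_c) = 0.483 / (1 + 0.0421 × 10.2) = 0.483 / 1.429 = 0.3379 g VSS per g bCOD removed.

Y_obs ≈ 0.338 g VSS/g bCOD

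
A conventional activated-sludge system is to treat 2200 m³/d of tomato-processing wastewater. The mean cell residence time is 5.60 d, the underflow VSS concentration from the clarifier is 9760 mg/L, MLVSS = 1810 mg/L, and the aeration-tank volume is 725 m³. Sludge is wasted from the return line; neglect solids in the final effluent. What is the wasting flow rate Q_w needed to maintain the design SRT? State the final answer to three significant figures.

Wasting from the return line (neglecting effluent solids): Q_w = V·X / (θ_c·X_r) = 725.0 × 1810 / (5.60 × 9760) = 24.01 m³/d.

Q_w ≈ 24.0 m³/d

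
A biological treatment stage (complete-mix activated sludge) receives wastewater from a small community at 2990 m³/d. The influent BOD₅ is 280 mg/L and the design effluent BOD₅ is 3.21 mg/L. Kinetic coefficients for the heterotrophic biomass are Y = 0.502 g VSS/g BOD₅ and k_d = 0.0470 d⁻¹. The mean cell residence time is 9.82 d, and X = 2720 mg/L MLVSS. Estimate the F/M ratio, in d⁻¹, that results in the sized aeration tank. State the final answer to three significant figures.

F/M ≈ 0.300 d⁻¹

Steady-state biomass mass balance: V·X·(1 + k_d·θ_c) = Y·Q·(S₀ − S)·θ_c, so V = 0.502 × 2990 × (280 − 3.21) × 9.82 / [2720 × (1 + 0.0470 × 9.82)] = 4.08×10^6 / 3975 = 1026 m³.
Food-to-microorganism ratio F/M = Q S₀ / (V X) = 2990 × 280 / (1026 × 2720) = 0.2999 d⁻¹.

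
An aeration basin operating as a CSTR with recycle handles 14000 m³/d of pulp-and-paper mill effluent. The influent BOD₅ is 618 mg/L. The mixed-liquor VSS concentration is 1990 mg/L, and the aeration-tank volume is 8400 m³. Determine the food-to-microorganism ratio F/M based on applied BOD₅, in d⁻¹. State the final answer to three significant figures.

F/M ≈ 0.518 d⁻¹

F/M = Q·S₀ / (V·X) = 14000 × 618 / (8400 × 1990) = 0.5176 g BOD₅·(g VSS·d)⁻¹.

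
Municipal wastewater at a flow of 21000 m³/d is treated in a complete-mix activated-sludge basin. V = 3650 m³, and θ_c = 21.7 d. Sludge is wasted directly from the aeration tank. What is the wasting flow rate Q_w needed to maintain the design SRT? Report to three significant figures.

With mixed-liquor wasting, θ_c = V/Q_w, so Q_w = V/θ_c = 3650/21.7 = 168.2 m³/d.

Q_w ≈ 168 m³/d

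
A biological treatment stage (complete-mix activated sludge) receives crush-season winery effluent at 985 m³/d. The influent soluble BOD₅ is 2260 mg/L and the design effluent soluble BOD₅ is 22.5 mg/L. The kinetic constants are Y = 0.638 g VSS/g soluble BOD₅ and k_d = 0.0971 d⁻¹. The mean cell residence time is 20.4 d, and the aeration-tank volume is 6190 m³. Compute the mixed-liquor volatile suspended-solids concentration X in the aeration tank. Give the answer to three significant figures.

X = Y·Q·ΔS·θ_c / [V·(1 + k_d θ_c)] = 0.638 × 985 × (2260 − 22.5) × 20.4 / [6190 × (1 + 0.0971 × 20.4)] = 1555 mg/L.

X ≈ 1550 mg/L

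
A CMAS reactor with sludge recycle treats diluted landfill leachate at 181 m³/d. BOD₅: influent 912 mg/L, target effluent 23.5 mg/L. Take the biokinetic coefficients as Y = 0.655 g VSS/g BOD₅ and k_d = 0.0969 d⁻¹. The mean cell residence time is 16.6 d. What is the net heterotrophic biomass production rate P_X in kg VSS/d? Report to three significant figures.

Y_obs = Y / (1 + k_d θ_c) = 0.655 / (1 + 0.0969 × 16.6) = 0.655 / 2.609 = 0.2511.
Mass of BOD₅ removed per day: Q(S₀ − S) = 181 × 888.5 g/m³ = 160.8 kg/d.
Biomass produced: P_X = Y_obs·Q·ΔS = 0.2511 × 160.8 ≈ 40.38 kg VSS/d.

P_X ≈ 40.4 kg VSS/d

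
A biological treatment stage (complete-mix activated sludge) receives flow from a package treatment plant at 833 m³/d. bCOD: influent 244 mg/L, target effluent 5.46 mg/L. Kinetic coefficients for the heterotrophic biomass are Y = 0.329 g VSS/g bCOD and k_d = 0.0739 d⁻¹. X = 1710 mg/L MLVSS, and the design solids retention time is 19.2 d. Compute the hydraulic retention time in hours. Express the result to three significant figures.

τ ≈ 8.74 h

From the SRT design equation V = Y Q (S₀−S) θ_c / [X (1 + k_d θ_c)] = 0.329 × 833 × (244 − 5.46) × 19.2 / [1710 × (1 + 0.0739 × 19.2)] = 1.26×10^6 / 4136 = 303.5 m³.
HRT = V/Q = 303.5 m³ / 833 m³·d⁻¹ = 0.3643 d × 24 = 8.743 h.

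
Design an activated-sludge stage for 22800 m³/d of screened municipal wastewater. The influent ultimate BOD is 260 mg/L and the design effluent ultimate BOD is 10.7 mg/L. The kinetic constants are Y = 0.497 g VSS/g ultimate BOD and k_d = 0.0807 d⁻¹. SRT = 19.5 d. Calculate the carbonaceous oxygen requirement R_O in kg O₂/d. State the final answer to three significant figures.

R_O ≈ 4130 kg O₂/d

Y_obs = Y / (1 + k_d θ_c) = 0.497 / (1 + 0.0807 × 19.5) = 0.497 / 2.574 = 0.1931.
ΔS = 260 − 10.7 = 249.3 mg/L, so the substrate removal rate is 22800 × 249.3/1000 = 5684 kg ultimate BOD/d.
Biomass synthesised: P_X = Y_obs × 5684 = 1098 kg VSS/d.
R_O = Q·ΔS − 1.42 P_X = 5684 − 1559 = 4125 kg O₂/d.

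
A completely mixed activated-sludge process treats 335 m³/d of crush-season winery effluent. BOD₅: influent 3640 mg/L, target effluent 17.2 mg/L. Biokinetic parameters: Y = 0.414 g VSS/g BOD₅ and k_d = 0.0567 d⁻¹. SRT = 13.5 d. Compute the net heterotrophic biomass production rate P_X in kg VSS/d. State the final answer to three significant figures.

Observed yield with endogenous decay: Y_obs = Y / (1 + k_d·θ_c) = 0.414 / (1 + 0.0567 × 13.5) = 0.414 / 1.765 = 0.2345 g VSS/g BOD₅.
ΔS = 3640 − 17.2 = 3623 mg/L, so the substrate removal rate is 335 × 3623/1000 = 1214 kg BOD₅/d.
So the net sludge growth is P_X = 0.2345 × 1214 = 284.6 kg VSS/d.

P_X ≈ 285 kg VSS/d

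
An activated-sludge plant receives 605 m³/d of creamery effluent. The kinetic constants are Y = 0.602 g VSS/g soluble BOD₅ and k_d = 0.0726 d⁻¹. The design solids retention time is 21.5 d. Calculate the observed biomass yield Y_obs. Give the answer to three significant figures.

Y_obs ≈ 0.235 g VSS/g soluble BOD₅

The observed yield is Y_obs = Y/(1 + k_d·θ_c) = 0.602 / (1 + 0.0726 × 21.5) = 0.602 / 2.561 = 0.2351 g VSS per g soluble BOD₅ removed.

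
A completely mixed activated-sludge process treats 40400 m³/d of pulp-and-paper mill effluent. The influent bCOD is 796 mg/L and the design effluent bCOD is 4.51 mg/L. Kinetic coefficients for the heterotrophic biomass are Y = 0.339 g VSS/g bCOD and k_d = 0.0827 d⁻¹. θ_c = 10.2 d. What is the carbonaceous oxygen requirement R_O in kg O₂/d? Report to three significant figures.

R_O ≈ 23600 kg O₂/d

Y_obs = Y / (1 + k_d θ_c) = 0.339 / (1 + 0.0827 × 10.2) = 0.339 / 1.844 = 0.1839.
ΔS = 796 − 4.51 = 791.5 mg/L, so the substrate removal rate is 40400 × 791.5/1000 = 31976 kg bCOD/d.
Net sludge production P_X = 0.1839 × 31976 = 5880 kg VSS/d.
R_O = Q·(S₀ − S) − 1.42·P_X = 31976 − 1.42 × 5880 = 23627 kg O₂/d.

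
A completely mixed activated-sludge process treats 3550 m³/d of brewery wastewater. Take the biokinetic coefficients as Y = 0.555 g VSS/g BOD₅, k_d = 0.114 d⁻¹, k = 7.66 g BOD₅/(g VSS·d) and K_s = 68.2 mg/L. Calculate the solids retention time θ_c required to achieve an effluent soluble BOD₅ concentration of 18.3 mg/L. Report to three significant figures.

θ_c ≈ 1.27 d

Specific growth rate at S = 18.3 mg/L: μ = YkS/(K_s+S) = 0.555·7.66·18.3/(68.2+18.3) = 0.8994 d⁻¹.
1/θ_c = 0.8994 − 0.114 = 0.7854 d⁻¹, so θ_c = 1.273 d.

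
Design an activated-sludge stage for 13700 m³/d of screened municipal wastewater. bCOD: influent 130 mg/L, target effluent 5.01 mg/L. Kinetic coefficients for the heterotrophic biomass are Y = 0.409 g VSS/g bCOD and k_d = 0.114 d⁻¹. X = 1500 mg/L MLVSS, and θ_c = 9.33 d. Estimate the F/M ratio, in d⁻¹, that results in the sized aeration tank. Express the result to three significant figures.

F/M ≈ 0.562 d⁻¹

Steady-state biomass mass balance: V·X·(1 + k_d·θ_c) = Y·Q·(S₀ − S)·θ_c, so V = 0.409 × 13700 × (130 − 5.01) × 9.33 / [1500 × (1 + 0.114 × 9.33)] = 6.53×10^6 / 3095 = 2111 m³.
F/M = applied load / biomass = Q·S₀/(V·X) = 13700 × 130 / (2111 × 1500) = 0.5625 d⁻¹.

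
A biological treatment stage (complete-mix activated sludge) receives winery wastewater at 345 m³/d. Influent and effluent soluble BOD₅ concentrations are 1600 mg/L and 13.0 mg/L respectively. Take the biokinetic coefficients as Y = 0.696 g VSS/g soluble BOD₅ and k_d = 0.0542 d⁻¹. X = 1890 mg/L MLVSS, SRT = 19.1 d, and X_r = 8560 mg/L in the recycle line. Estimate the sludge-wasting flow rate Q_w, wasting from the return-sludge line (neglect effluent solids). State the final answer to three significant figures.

Rearranging the biomass balance for a CMAS with decay, V = Y·Q·ΔS·θ_c / [X·(1+k_d θ_c)] = 0.696 × 345 × (1600 − 13.0) × 19.1 / [1890 × (1 + 0.0542 × 19.1)] = 7.28×10^6 / 3847 = 1892 m³.
Wasting from the return line (neglecting effluent solids): Q_w = V·X / (θ_c·X_r) = 1892 × 1890 / (19.1 × 8560) = 21.87 m³/d.

Q_w ≈ 21.9 m³/d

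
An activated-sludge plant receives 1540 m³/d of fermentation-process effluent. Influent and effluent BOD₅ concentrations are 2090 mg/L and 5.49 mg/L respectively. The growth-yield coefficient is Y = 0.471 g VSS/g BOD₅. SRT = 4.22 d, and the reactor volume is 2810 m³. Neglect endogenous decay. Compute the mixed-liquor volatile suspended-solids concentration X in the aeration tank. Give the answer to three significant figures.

Without decay, X = Y Q (S₀−S) θ_c / V = 0.471 × 1540 × (2090 − 5.49) × 4.22 / 2810 = 2271 mg/L.

X ≈ 2270 mg/L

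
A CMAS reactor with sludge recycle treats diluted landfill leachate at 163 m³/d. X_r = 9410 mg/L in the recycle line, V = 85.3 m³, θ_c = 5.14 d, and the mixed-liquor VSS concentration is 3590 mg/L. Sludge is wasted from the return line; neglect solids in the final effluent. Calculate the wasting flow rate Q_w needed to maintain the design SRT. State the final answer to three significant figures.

Q_w = (V·X)/(θ_c X_r) = 85.30 × 3590 / (5.14 × 9410) = 6.331 m³/d.

Q_w ≈ 6.33 m³/d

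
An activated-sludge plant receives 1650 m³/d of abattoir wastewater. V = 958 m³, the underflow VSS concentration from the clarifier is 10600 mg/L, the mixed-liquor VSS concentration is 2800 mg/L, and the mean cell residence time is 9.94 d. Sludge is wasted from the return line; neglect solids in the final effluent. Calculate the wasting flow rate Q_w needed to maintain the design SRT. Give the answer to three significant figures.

Q_w = (V·X)/(θ_c X_r) = 958.0 × 2800 / (9.94 × 10600) = 25.46 m³/d.

Q_w ≈ 25.5 m³/d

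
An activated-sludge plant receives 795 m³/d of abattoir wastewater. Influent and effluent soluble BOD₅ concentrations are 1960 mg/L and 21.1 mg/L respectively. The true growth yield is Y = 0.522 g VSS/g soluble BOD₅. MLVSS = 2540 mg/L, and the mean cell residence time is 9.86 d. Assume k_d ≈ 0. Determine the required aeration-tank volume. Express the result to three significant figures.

V ≈ 3120 m³

V·X = Y·Q·ΔS·θ_c gives V = 0.522 × 795 × (1960 − 21.1) × 9.86 / 2540 = 3123 m³.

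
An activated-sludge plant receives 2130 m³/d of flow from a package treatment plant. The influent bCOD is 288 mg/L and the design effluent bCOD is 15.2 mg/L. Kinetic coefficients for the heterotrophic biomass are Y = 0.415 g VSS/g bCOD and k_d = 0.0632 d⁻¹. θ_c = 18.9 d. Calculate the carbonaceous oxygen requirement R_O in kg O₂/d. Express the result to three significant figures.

The observed yield is Y_obs = Y/(1 + k_d·θ_c) = 0.415 / (1 + 0.0632 × 18.9) = 0.415 / 2.194 = 0.1891 g VSS per g bCOD removed.
Substrate removed = Q·(S₀ − S) = 2130 m³/d × (288 − 15.2) g/m³ = 5.81×10^5 g/d = 581.1 kg/d.
Net sludge production P_X = 0.1891 × 581.1 = 109.9 kg VSS/d.
R_O = Q·(S₀ − S) − 1.42·P_X = 581.1 − 1.42 × 109.9 = 425.0 kg O₂/d.

R_O ≈ 425 kg O₂/d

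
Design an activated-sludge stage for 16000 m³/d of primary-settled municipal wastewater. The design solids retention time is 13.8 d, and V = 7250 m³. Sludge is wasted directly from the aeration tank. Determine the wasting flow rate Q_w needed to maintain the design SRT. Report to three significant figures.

Q_w ≈ 525 m³/d

Wasting from the aeration tank: Q_w = V / θ_c = 7250 / 13.8 = 525.4 m³/d.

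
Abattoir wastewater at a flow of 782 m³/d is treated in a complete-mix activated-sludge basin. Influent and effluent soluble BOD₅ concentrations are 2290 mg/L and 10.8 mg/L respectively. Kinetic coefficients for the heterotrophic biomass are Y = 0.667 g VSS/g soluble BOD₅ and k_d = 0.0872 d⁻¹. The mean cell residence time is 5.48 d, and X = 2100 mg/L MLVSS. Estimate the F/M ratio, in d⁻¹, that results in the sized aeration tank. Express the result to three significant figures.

F/M ≈ 0.406 d⁻¹

From the SRT design equation V = Y Q (S₀−S) θ_c / [X (1 + k_d θ_c)] = 0.667 × 782 × (2290 − 10.8) × 5.48 / [2100 × (1 + 0.0872 × 5.48)] = 6.51×10^6 / 3103 = 2099 m³.
Food-to-microorganism ratio F/M = Q S₀ / (V X) = 782 × 2290 / (2099 × 2100) = 0.4062 d⁻¹.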